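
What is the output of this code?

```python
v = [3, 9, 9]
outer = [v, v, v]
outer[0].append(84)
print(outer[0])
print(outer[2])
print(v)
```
[3, 9, 9, 84]
[3, 9, 9, 84]
[3, 9, 9, 84]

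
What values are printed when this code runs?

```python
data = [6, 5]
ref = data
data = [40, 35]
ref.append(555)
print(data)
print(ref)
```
[40, 35]
[6, 5, 555]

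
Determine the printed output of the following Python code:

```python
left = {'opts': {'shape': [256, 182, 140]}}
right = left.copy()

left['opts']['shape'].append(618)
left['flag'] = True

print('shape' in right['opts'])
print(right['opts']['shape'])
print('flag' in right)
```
True
[256, 182, 140, 618]
False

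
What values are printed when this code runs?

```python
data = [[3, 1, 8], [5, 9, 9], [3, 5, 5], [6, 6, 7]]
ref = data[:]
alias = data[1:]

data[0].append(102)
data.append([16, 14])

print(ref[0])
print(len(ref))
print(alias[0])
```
[3, 1, 8, 102]
4
[5, 9, 9]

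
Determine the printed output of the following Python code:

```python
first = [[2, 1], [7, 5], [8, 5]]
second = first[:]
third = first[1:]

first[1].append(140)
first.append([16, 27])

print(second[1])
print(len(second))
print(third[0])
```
[7, 5, 140]
3
[7, 5, 140]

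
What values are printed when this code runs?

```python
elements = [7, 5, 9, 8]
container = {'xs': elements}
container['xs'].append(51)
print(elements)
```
[7, 5, 9, 8, 51]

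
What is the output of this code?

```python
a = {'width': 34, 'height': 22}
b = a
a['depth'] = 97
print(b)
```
{'width': 34, 'height': 22, 'depth': 97}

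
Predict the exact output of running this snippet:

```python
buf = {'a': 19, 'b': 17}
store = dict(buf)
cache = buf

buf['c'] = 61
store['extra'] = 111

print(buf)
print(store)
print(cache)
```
{'a': 19, 'b': 17, 'c': 61}
{'a': 19, 'b': 17, 'extra': 111}
{'a': 19, 'b': 17, 'c': 61}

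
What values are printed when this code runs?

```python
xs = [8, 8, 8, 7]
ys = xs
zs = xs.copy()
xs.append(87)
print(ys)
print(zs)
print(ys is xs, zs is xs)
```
[8, 8, 8, 7, 87]
[8, 8, 8, 7]
True False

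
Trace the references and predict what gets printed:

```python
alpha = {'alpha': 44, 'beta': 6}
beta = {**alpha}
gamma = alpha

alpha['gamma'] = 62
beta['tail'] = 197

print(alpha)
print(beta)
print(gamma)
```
{'alpha': 44, 'beta': 6, 'gamma': 62}
{'alpha': 44, 'beta': 6, 'tail': 197}
{'alpha': 44, 'beta': 6, 'gamma': 62}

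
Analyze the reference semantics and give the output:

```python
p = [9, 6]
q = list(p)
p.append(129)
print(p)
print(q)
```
[9, 6, 129]
[9, 6]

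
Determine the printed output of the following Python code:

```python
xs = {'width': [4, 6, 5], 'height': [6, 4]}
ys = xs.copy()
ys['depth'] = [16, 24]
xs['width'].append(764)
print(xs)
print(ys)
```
{'width': [4, 6, 5, 764], 'height': [6, 4]}
{'width': [4, 6, 5, 764], 'height': [6, 4], 'depth': [16, 24]}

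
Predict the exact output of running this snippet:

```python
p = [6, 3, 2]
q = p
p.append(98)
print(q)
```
[6, 3, 2, 98]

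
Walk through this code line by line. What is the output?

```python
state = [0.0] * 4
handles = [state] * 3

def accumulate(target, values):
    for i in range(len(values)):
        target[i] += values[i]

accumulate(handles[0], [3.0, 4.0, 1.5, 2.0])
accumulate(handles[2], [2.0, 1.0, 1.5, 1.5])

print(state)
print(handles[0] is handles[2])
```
[5.0, 5.0, 3.0, 3.5]
True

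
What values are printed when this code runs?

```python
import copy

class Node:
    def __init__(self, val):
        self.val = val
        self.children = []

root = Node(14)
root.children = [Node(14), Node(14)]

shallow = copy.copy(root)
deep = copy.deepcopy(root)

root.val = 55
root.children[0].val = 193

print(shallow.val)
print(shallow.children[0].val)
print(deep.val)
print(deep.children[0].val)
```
14
193
14
14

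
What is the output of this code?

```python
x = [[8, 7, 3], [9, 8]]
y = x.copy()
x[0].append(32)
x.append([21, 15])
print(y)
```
[[8, 7, 3, 32], [9, 8]]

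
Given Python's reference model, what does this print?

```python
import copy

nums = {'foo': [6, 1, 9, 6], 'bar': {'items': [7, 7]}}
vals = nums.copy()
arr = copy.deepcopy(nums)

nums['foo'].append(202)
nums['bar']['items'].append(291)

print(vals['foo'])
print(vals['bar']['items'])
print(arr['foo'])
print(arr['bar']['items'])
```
[6, 1, 9, 6, 202]
[7, 7, 291]
[6, 1, 9, 6]
[7, 7]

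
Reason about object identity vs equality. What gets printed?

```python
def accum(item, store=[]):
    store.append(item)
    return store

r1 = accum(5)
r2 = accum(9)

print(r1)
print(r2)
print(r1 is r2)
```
[5, 9]
[5, 9]
True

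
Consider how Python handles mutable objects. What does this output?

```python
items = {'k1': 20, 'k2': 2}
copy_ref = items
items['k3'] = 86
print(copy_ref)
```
{'k1': 20, 'k2': 2, 'k3': 86}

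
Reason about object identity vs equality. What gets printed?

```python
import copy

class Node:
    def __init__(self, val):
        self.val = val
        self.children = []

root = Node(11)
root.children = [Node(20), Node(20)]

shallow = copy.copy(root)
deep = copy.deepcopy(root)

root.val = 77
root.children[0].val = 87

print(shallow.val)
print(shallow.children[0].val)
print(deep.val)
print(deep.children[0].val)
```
11
87
11
20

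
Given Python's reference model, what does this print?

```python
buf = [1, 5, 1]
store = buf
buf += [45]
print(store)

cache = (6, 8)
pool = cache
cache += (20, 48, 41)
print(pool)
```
[1, 5, 1, 45]
(6, 8)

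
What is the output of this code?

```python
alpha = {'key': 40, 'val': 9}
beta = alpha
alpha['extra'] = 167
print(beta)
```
{'key': 40, 'val': 9, 'extra': 167}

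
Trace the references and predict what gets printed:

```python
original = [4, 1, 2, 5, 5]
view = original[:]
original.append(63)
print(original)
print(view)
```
[4, 1, 2, 5, 5, 63]
[4, 1, 2, 5, 5]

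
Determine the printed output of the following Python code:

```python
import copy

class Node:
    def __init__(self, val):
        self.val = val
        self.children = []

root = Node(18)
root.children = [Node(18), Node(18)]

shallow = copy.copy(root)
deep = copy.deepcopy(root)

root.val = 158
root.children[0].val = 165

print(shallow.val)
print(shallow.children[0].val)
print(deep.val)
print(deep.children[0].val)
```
18
165
18
18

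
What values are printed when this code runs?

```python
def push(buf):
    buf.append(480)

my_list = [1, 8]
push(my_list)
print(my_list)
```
[1, 8, 480]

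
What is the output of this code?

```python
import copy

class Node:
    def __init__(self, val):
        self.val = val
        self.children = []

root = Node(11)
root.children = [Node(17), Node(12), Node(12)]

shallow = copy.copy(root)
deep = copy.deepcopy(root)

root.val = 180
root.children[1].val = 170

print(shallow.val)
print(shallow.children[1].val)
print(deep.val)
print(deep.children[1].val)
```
11
170
11
12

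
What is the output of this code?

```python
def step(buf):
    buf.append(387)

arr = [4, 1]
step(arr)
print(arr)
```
[4, 1, 387]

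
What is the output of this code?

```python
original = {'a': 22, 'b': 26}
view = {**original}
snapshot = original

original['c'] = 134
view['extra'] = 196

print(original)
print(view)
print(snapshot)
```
{'a': 22, 'b': 26, 'c': 134}
{'a': 22, 'b': 26, 'extra': 196}
{'a': 22, 'b': 26, 'c': 134}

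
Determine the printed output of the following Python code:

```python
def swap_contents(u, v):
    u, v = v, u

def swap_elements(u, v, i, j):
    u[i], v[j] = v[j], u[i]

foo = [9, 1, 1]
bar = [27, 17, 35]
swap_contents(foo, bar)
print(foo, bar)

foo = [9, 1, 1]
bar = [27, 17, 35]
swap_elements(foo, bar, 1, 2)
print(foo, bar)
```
[9, 1, 1] [27, 17, 35]
[9, 35, 1] [27, 17, 1]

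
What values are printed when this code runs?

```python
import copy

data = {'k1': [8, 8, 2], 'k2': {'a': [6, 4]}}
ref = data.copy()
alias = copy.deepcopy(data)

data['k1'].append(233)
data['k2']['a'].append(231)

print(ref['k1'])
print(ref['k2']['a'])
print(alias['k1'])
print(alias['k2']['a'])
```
[8, 8, 2, 233]
[6, 4, 231]
[8, 8, 2]
[6, 4]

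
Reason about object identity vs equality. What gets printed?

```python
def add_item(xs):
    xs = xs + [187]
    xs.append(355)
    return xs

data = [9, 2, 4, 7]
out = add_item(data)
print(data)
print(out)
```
[9, 2, 4, 7]
[9, 2, 4, 7, 187, 355]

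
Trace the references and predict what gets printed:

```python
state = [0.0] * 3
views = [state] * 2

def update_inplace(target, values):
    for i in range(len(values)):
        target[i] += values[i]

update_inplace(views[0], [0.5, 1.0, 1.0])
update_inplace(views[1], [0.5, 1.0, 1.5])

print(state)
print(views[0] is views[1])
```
[1.0, 2.0, 2.5]
True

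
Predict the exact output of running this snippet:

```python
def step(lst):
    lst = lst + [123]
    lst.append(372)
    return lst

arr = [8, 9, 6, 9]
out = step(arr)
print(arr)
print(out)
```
[8, 9, 6, 9]
[8, 9, 6, 9, 123, 372]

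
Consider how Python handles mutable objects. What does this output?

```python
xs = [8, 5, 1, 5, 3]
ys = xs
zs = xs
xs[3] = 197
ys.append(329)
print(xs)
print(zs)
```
[8, 5, 1, 197, 3, 329]
[8, 5, 1, 197, 3, 329]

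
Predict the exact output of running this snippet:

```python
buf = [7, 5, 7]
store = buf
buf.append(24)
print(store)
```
[7, 5, 7, 24]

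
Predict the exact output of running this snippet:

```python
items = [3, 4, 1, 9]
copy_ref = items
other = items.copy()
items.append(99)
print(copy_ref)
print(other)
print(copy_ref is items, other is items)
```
[3, 4, 1, 9, 99]
[3, 4, 1, 9]
True False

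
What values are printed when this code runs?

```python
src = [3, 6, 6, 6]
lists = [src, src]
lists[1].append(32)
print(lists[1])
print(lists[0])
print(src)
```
[3, 6, 6, 6, 32]
[3, 6, 6, 6, 32]
[3, 6, 6, 6, 32]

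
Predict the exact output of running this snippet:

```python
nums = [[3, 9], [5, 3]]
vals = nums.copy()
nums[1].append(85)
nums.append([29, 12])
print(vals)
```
[[3, 9], [5, 3, 85]]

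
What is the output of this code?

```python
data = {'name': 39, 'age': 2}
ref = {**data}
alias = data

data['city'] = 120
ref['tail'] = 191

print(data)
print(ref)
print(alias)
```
{'name': 39, 'age': 2, 'city': 120}
{'name': 39, 'age': 2, 'tail': 191}
{'name': 39, 'age': 2, 'city': 120}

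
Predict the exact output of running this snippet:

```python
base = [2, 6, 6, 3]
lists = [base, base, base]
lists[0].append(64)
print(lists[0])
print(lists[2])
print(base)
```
[2, 6, 6, 3, 64]
[2, 6, 6, 3, 64]
[2, 6, 6, 3, 64]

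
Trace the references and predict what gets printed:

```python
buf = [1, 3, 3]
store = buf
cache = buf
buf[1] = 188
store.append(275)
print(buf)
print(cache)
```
[1, 188, 3, 275]
[1, 188, 3, 275]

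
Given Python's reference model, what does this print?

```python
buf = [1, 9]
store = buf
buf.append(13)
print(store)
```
[1, 9, 13]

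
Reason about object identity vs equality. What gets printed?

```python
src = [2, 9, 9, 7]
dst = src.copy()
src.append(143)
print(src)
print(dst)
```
[2, 9, 9, 7, 143]
[2, 9, 9, 7]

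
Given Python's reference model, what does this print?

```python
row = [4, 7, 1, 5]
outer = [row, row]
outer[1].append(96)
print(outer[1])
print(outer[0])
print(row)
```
[4, 7, 1, 5, 96]
[4, 7, 1, 5, 96]
[4, 7, 1, 5, 96]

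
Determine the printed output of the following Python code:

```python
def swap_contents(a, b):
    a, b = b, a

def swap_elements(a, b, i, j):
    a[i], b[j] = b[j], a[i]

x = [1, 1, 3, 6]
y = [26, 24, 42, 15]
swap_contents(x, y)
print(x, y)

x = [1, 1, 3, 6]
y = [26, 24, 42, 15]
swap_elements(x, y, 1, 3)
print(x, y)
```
[1, 1, 3, 6] [26, 24, 42, 15]
[1, 15, 3, 6] [26, 24, 42, 1]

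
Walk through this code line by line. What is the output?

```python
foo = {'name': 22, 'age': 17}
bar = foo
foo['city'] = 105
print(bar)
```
{'name': 22, 'age': 17, 'city': 105}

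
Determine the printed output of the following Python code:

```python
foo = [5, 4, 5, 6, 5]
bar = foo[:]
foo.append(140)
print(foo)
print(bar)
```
[5, 4, 5, 6, 5, 140]
[5, 4, 5, 6, 5]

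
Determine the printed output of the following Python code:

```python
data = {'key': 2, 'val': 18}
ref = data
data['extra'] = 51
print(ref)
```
{'key': 2, 'val': 18, 'extra': 51}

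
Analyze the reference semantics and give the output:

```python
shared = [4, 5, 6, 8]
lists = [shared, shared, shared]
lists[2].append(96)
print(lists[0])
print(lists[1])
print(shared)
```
[4, 5, 6, 8, 96]
[4, 5, 6, 8, 96]
[4, 5, 6, 8, 96]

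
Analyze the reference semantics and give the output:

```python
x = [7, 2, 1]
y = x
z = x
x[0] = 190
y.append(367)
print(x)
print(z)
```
[190, 2, 1, 367]
[190, 2, 1, 367]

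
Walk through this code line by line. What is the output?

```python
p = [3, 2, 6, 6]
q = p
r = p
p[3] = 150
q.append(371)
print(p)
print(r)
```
[3, 2, 6, 150, 371]
[3, 2, 6, 150, 371]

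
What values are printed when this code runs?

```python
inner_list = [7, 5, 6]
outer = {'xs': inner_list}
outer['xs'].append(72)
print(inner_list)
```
[7, 5, 6, 72]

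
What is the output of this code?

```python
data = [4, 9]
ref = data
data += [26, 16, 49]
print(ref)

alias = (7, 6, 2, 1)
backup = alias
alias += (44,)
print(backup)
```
[4, 9, 26, 16, 49]
(7, 6, 2, 1)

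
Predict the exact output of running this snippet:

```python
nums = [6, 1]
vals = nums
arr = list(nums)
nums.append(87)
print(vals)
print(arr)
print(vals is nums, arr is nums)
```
[6, 1, 87]
[6, 1]
True False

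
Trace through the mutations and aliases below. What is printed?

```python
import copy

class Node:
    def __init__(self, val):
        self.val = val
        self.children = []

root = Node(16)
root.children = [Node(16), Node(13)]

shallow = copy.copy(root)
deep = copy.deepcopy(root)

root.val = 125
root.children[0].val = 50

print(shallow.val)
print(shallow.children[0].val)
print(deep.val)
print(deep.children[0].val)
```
16
50
16
16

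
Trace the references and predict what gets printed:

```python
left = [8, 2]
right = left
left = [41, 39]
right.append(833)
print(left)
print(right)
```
[41, 39]
[8, 2, 833]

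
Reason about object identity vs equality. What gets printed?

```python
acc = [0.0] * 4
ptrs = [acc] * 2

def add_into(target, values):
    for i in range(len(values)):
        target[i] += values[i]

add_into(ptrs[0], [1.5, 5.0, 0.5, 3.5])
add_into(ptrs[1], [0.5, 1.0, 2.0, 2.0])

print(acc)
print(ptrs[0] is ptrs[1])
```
[2.0, 6.0, 2.5, 5.5]
True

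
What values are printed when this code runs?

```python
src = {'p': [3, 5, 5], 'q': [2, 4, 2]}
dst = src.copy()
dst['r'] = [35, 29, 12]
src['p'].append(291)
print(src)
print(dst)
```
{'p': [3, 5, 5, 291], 'q': [2, 4, 2]}
{'p': [3, 5, 5, 291], 'q': [2, 4, 2], 'r': [35, 29, 12]}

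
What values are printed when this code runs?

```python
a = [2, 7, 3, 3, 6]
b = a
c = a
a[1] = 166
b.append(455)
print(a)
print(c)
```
[2, 166, 3, 3, 6, 455]
[2, 166, 3, 3, 6, 455]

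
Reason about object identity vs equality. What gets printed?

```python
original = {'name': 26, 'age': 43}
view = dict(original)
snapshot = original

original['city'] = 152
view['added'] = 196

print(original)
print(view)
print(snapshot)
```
{'name': 26, 'age': 43, 'city': 152}
{'name': 26, 'age': 43, 'added': 196}
{'name': 26, 'age': 43, 'city': 152}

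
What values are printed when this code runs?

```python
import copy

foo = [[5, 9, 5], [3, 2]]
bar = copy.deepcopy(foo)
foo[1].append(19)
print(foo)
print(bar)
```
[[5, 9, 5], [3, 2, 19]]
[[5, 9, 5], [3, 2]]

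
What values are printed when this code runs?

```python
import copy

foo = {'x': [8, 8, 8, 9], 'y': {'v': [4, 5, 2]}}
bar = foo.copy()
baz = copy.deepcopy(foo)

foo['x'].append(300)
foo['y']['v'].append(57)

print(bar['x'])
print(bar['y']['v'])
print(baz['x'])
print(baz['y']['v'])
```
[8, 8, 8, 9, 300]
[4, 5, 2, 57]
[8, 8, 8, 9]
[4, 5, 2]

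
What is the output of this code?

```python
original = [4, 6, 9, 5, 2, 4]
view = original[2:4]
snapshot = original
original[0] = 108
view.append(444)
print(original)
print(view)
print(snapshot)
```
[108, 6, 9, 5, 2, 4]
[9, 5, 444]
[108, 6, 9, 5, 2, 4]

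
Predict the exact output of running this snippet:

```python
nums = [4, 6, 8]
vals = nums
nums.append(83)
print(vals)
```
[4, 6, 8, 83]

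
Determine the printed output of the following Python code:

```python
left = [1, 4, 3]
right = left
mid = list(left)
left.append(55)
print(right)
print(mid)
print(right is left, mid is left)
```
[1, 4, 3, 55]
[1, 4, 3]
True False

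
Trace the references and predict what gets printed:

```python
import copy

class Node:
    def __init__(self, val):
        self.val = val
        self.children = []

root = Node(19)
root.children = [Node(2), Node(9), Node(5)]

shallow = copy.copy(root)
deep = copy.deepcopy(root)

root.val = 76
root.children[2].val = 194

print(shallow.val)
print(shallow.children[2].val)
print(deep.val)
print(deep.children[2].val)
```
19
194
19
5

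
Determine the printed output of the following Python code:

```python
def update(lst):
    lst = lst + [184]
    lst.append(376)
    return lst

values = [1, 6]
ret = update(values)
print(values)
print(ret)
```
[1, 6]
[1, 6, 184, 376]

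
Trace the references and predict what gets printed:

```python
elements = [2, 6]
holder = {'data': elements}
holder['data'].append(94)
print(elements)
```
[2, 6, 94]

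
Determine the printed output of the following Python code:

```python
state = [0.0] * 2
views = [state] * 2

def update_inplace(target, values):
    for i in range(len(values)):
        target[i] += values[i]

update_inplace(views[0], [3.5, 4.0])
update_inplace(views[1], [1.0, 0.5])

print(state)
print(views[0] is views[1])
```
[4.5, 4.5]
True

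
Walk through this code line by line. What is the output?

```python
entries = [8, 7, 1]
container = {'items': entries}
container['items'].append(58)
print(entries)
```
[8, 7, 1, 58]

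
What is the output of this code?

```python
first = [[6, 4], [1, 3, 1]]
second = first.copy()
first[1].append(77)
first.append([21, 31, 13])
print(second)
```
[[6, 4], [1, 3, 1, 77]]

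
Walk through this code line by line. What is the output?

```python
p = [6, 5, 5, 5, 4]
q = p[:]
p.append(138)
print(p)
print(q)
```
[6, 5, 5, 5, 4, 138]
[6, 5, 5, 5, 4]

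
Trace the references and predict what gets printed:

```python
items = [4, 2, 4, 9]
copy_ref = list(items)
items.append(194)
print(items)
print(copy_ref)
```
[4, 2, 4, 9, 194]
[4, 2, 4, 9]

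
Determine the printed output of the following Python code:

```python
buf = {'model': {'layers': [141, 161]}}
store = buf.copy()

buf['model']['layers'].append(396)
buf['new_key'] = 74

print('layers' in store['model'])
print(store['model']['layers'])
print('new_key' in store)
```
True
[141, 161, 396]
False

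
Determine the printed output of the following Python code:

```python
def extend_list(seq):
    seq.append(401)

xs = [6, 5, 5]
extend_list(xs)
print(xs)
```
[6, 5, 5, 401]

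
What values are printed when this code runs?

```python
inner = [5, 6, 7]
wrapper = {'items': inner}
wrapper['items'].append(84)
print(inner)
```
[5, 6, 7, 84]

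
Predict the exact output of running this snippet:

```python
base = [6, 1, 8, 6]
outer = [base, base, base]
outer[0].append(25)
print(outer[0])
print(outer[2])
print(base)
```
[6, 1, 8, 6, 25]
[6, 1, 8, 6, 25]
[6, 1, 8, 6, 25]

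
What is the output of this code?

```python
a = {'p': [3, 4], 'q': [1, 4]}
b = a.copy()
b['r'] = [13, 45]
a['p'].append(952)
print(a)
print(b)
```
{'p': [3, 4, 952], 'q': [1, 4]}
{'p': [3, 4, 952], 'q': [1, 4], 'r': [13, 45]}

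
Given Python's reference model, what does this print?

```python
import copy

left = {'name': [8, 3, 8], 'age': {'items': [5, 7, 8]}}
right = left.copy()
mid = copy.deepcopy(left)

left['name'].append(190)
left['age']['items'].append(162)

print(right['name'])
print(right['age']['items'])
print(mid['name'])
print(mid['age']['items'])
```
[8, 3, 8, 190]
[5, 7, 8, 162]
[8, 3, 8]
[5, 7, 8]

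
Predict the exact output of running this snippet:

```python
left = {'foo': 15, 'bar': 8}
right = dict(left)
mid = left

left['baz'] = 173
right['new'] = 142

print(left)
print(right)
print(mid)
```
{'foo': 15, 'bar': 8, 'baz': 173}
{'foo': 15, 'bar': 8, 'new': 142}
{'foo': 15, 'bar': 8, 'baz': 173}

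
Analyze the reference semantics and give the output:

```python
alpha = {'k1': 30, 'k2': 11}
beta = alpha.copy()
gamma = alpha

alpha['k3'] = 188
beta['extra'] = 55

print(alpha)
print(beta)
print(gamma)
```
{'k1': 30, 'k2': 11, 'k3': 188}
{'k1': 30, 'k2': 11, 'extra': 55}
{'k1': 30, 'k2': 11, 'k3': 188}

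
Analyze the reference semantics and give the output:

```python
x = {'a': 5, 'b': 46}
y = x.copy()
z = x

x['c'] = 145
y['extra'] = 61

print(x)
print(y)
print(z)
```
{'a': 5, 'b': 46, 'c': 145}
{'a': 5, 'b': 46, 'extra': 61}
{'a': 5, 'b': 46, 'c': 145}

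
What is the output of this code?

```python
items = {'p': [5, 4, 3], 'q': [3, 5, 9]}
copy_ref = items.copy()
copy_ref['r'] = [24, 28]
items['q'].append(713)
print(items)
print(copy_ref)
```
{'p': [5, 4, 3], 'q': [3, 5, 9, 713]}
{'p': [5, 4, 3], 'q': [3, 5, 9, 713], 'r': [24, 28]}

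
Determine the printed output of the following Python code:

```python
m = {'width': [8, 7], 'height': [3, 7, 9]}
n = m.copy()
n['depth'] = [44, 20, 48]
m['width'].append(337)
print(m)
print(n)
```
{'width': [8, 7, 337], 'height': [3, 7, 9]}
{'width': [8, 7, 337], 'height': [3, 7, 9], 'depth': [44, 20, 48]}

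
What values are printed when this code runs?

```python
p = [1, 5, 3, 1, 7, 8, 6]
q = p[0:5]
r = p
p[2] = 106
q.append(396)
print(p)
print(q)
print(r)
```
[1, 5, 106, 1, 7, 8, 6]
[1, 5, 3, 1, 7, 396]
[1, 5, 106, 1, 7, 8, 6]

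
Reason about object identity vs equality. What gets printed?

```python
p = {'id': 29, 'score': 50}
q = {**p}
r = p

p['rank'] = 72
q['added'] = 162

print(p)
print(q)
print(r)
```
{'id': 29, 'score': 50, 'rank': 72}
{'id': 29, 'score': 50, 'added': 162}
{'id': 29, 'score': 50, 'rank': 72}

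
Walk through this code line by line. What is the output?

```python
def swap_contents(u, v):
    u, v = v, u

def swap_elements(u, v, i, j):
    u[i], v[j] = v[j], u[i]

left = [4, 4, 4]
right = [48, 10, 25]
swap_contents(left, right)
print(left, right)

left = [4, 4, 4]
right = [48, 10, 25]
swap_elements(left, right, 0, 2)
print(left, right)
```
[4, 4, 4] [48, 10, 25]
[25, 4, 4] [48, 10, 4]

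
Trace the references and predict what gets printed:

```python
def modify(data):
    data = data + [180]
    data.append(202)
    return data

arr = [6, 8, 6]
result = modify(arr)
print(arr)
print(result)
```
[6, 8, 6]
[6, 8, 6, 180, 202]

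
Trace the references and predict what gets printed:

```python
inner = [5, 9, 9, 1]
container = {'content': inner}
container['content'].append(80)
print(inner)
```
[5, 9, 9, 1, 80]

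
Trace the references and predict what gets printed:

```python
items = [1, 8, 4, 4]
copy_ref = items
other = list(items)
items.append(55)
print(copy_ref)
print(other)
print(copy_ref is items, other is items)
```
[1, 8, 4, 4, 55]
[1, 8, 4, 4]
True False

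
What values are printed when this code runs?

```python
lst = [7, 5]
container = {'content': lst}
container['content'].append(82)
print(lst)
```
[7, 5, 82]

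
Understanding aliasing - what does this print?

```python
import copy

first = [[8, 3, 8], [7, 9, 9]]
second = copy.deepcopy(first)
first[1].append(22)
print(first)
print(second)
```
[[8, 3, 8], [7, 9, 9, 22]]
[[8, 3, 8], [7, 9, 9]]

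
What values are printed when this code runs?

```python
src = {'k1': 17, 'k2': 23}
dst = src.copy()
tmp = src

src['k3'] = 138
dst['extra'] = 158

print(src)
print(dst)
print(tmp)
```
{'k1': 17, 'k2': 23, 'k3': 138}
{'k1': 17, 'k2': 23, 'extra': 158}
{'k1': 17, 'k2': 23, 'k3': 138}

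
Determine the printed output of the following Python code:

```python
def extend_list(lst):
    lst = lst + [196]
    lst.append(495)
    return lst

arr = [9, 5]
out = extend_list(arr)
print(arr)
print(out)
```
[9, 5]
[9, 5, 196, 495]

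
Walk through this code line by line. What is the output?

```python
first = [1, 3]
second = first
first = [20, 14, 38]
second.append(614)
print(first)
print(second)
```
[20, 14, 38]
[1, 3, 614]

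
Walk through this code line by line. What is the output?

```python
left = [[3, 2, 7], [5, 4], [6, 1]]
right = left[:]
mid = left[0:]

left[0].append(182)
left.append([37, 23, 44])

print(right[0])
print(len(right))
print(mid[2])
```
[3, 2, 7, 182]
3
[6, 1]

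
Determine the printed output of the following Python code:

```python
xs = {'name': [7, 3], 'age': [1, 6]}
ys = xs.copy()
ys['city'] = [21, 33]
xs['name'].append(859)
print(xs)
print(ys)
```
{'name': [7, 3, 859], 'age': [1, 6]}
{'name': [7, 3, 859], 'age': [1, 6], 'city': [21, 33]}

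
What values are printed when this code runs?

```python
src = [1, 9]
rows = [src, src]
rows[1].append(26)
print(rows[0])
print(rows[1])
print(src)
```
[1, 9, 26]
[1, 9, 26]
[1, 9, 26]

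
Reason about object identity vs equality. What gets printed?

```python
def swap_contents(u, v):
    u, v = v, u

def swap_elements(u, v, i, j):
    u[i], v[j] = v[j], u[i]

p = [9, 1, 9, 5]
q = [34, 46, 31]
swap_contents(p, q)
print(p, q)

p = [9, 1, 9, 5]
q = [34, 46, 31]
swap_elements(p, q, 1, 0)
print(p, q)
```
[9, 1, 9, 5] [34, 46, 31]
[9, 34, 9, 5] [1, 46, 31]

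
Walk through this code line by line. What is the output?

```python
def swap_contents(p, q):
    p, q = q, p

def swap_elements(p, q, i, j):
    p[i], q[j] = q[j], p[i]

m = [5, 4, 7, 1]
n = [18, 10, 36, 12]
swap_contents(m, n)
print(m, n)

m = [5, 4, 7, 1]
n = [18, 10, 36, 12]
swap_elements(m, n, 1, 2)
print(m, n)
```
[5, 4, 7, 1] [18, 10, 36, 12]
[5, 36, 7, 1] [18, 10, 4, 12]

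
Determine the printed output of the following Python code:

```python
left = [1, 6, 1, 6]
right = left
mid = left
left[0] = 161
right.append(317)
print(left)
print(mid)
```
[161, 6, 1, 6, 317]
[161, 6, 1, 6, 317]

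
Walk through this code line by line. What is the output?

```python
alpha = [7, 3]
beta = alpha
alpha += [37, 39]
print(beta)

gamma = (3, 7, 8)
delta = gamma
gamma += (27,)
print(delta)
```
[7, 3, 37, 39]
(3, 7, 8)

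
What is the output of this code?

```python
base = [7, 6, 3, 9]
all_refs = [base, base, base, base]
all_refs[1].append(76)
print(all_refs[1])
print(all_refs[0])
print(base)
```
[7, 6, 3, 9, 76]
[7, 6, 3, 9, 76]
[7, 6, 3, 9, 76]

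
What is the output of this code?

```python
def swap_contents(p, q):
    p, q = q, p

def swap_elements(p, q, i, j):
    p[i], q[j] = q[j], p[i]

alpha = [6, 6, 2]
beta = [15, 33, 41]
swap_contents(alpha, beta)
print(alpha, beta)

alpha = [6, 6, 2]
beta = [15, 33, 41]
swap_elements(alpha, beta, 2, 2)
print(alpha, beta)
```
[6, 6, 2] [15, 33, 41]
[6, 6, 41] [15, 33, 2]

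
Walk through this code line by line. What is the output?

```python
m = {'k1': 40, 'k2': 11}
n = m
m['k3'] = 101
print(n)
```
{'k1': 40, 'k2': 11, 'k3': 101}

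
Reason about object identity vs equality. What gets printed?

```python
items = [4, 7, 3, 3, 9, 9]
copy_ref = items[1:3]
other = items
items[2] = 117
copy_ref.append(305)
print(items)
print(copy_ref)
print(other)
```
[4, 7, 117, 3, 9, 9]
[7, 3, 305]
[4, 7, 117, 3, 9, 9]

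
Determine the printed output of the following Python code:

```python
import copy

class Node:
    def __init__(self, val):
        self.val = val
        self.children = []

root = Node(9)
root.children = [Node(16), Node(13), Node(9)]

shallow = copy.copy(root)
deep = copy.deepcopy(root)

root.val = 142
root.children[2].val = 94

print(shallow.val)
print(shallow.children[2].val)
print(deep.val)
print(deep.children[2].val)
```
9
94
9
9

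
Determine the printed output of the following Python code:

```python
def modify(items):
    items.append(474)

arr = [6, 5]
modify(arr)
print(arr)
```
[6, 5, 474]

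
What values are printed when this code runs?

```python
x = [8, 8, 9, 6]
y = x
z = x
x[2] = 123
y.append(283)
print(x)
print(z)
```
[8, 8, 123, 6, 283]
[8, 8, 123, 6, 283]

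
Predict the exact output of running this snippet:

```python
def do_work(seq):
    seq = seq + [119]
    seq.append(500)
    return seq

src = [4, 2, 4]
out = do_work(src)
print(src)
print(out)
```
[4, 2, 4]
[4, 2, 4, 119, 500]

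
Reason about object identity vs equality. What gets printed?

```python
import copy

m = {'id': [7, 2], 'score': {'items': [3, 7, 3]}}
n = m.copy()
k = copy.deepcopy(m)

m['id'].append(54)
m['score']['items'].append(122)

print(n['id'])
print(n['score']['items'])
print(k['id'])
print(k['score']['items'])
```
[7, 2, 54]
[3, 7, 3, 122]
[7, 2]
[3, 7, 3]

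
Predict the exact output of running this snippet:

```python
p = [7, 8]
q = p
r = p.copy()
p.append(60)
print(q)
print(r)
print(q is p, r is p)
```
[7, 8, 60]
[7, 8]
True False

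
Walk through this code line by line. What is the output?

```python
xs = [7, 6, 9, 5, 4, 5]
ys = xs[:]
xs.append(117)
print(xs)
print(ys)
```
[7, 6, 9, 5, 4, 5, 117]
[7, 6, 9, 5, 4, 5]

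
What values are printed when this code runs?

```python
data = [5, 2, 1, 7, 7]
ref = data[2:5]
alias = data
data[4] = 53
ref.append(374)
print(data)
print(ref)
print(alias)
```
[5, 2, 1, 7, 53]
[1, 7, 7, 374]
[5, 2, 1, 7, 53]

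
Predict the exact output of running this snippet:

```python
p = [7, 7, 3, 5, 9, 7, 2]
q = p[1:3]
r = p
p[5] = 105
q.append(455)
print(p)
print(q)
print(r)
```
[7, 7, 3, 5, 9, 105, 2]
[7, 3, 455]
[7, 7, 3, 5, 9, 105, 2]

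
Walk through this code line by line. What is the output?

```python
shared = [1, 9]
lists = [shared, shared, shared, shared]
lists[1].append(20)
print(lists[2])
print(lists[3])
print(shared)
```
[1, 9, 20]
[1, 9, 20]
[1, 9, 20]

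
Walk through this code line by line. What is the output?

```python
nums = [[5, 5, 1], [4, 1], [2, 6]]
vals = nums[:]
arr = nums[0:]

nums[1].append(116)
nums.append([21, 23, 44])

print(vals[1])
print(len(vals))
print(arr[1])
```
[4, 1, 116]
3
[4, 1, 116]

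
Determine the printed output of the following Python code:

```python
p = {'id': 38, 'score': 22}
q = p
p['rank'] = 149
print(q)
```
{'id': 38, 'score': 22, 'rank': 149}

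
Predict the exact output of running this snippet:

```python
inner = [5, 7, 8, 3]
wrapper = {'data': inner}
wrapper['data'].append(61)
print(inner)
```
[5, 7, 8, 3, 61]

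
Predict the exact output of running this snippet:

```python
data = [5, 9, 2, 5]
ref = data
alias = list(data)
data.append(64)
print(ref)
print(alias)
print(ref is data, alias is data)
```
[5, 9, 2, 5, 64]
[5, 9, 2, 5]
True False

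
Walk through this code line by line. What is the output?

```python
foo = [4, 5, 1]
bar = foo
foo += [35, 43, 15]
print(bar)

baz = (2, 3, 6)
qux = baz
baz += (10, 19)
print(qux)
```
[4, 5, 1, 35, 43, 15]
(2, 3, 6)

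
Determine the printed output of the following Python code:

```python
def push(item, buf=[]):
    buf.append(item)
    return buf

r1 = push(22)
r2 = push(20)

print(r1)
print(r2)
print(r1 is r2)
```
[22, 20]
[22, 20]
True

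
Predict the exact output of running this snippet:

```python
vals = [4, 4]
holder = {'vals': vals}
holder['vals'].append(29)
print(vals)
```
[4, 4, 29]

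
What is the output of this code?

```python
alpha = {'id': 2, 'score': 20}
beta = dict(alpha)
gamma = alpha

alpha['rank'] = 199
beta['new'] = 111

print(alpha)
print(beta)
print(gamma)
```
{'id': 2, 'score': 20, 'rank': 199}
{'id': 2, 'score': 20, 'new': 111}
{'id': 2, 'score': 20, 'rank': 199}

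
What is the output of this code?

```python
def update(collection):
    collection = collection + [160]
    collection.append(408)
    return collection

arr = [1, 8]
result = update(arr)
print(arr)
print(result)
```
[1, 8]
[1, 8, 160, 408]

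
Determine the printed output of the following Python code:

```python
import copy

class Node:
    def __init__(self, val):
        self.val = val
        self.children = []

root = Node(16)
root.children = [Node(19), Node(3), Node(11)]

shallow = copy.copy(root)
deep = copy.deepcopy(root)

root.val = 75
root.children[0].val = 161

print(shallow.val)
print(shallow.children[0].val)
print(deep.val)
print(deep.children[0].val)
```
16
161
16
19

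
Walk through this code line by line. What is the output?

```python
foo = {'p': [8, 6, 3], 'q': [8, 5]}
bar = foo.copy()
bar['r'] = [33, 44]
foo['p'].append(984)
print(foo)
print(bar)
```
{'p': [8, 6, 3, 984], 'q': [8, 5]}
{'p': [8, 6, 3, 984], 'q': [8, 5], 'r': [33, 44]}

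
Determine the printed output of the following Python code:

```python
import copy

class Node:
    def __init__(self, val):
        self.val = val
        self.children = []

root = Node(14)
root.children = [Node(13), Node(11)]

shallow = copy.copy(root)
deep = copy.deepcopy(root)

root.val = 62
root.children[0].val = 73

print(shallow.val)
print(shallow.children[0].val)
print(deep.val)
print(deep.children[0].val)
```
14
73
14
13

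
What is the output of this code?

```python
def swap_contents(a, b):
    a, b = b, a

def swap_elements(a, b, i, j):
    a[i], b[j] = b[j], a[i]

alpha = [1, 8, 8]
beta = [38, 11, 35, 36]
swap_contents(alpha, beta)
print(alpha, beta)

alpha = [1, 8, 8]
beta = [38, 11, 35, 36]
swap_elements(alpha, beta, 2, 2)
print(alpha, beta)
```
[1, 8, 8] [38, 11, 35, 36]
[1, 8, 35] [38, 11, 8, 36]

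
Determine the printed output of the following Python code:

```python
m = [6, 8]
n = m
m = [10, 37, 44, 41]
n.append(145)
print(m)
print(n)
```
[10, 37, 44, 41]
[6, 8, 145]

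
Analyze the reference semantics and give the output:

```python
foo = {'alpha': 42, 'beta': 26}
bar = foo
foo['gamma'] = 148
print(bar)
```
{'alpha': 42, 'beta': 26, 'gamma': 148}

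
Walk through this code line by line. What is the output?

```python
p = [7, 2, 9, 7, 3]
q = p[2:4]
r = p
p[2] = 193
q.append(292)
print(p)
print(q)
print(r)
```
[7, 2, 193, 7, 3]
[9, 7, 292]
[7, 2, 193, 7, 3]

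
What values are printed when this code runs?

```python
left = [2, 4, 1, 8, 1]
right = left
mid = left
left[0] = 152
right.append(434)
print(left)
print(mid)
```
[152, 4, 1, 8, 1, 434]
[152, 4, 1, 8, 1, 434]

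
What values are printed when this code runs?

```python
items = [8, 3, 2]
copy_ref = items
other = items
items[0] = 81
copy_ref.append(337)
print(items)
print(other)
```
[81, 3, 2, 337]
[81, 3, 2, 337]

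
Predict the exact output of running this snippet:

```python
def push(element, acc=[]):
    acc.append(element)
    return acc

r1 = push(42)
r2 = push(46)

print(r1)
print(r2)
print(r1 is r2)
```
[42, 46]
[42, 46]
True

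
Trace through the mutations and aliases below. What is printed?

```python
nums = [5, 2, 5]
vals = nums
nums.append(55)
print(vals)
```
[5, 2, 5, 55]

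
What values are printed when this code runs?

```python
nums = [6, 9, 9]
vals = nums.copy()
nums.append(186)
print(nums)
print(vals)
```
[6, 9, 9, 186]
[6, 9, 9]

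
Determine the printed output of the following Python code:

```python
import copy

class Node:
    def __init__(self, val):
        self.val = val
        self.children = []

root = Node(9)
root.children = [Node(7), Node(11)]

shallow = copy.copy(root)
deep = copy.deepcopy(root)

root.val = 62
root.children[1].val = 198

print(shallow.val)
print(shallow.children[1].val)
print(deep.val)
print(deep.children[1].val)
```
9
198
9
11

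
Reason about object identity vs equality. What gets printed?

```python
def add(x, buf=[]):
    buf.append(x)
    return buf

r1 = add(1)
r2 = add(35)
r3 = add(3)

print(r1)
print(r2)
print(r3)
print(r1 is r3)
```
[1, 35, 3]
[1, 35, 3]
[1, 35, 3]
True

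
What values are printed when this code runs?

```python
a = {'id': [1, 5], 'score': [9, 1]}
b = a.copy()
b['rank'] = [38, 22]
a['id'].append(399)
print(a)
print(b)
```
{'id': [1, 5, 399], 'score': [9, 1]}
{'id': [1, 5, 399], 'score': [9, 1], 'rank': [38, 22]}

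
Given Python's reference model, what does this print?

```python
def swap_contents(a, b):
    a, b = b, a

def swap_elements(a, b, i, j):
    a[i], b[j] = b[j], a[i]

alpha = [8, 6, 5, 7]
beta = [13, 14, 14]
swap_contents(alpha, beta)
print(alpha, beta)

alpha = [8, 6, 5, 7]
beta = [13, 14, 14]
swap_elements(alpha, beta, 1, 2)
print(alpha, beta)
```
[8, 6, 5, 7] [13, 14, 14]
[8, 14, 5, 7] [13, 14, 6]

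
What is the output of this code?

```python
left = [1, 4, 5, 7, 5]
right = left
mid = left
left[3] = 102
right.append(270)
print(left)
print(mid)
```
[1, 4, 5, 102, 5, 270]
[1, 4, 5, 102, 5, 270]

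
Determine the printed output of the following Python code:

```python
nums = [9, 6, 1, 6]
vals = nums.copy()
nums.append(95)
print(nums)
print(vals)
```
[9, 6, 1, 6, 95]
[9, 6, 1, 6]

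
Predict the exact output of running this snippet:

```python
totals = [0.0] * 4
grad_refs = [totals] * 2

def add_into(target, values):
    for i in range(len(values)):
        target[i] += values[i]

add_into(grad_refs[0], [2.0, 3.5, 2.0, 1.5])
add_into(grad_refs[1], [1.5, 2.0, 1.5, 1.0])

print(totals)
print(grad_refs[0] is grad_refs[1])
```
[3.5, 5.5, 3.5, 2.5]
True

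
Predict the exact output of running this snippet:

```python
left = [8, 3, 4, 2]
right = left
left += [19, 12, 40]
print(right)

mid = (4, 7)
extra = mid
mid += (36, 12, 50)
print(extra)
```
[8, 3, 4, 2, 19, 12, 40]
(4, 7)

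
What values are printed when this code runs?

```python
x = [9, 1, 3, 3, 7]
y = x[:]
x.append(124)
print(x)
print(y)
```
[9, 1, 3, 3, 7, 124]
[9, 1, 3, 3, 7]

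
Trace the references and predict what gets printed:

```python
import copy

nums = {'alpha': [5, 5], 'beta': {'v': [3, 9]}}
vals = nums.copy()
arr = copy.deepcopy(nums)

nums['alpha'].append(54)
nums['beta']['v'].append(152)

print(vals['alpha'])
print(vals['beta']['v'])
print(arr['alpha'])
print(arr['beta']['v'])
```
[5, 5, 54]
[3, 9, 152]
[5, 5]
[3, 9]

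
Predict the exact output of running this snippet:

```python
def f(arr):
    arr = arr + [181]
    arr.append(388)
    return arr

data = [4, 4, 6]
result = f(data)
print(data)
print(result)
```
[4, 4, 6]
[4, 4, 6, 181, 388]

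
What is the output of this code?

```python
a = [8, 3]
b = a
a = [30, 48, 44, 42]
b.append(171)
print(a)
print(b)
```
[30, 48, 44, 42]
[8, 3, 171]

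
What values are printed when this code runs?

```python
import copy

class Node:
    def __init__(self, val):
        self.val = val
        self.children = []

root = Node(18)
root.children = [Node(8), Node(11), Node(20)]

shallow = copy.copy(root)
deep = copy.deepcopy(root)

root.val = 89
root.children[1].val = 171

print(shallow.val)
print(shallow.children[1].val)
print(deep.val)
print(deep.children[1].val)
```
18
171
18
11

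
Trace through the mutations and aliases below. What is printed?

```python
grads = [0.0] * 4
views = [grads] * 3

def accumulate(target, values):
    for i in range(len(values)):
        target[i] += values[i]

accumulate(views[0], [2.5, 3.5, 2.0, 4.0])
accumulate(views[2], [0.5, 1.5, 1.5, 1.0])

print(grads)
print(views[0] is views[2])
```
[3.0, 5.0, 3.5, 5.0]
True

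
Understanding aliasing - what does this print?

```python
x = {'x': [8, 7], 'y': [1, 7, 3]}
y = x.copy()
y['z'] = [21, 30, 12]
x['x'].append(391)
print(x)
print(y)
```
{'x': [8, 7, 391], 'y': [1, 7, 3]}
{'x': [8, 7, 391], 'y': [1, 7, 3], 'z': [21, 30, 12]}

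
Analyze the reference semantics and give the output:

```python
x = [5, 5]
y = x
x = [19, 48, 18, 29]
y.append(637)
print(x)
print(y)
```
[19, 48, 18, 29]
[5, 5, 637]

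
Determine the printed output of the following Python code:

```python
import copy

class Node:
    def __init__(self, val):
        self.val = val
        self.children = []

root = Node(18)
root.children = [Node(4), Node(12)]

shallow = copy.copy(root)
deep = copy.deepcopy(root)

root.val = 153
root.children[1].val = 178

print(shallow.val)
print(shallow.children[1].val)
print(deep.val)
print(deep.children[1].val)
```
18
178
18
12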